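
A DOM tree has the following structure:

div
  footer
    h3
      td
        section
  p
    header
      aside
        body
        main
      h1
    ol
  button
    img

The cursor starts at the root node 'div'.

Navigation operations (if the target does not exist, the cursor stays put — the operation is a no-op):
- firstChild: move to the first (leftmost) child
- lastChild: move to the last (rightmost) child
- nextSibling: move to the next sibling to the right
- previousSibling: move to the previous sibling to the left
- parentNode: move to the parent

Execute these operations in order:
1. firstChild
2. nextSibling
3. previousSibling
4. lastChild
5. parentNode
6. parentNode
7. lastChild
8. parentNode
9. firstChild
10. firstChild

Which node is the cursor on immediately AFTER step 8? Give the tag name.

Answer: div

Derivation:
After 1 (firstChild): footer
After 2 (nextSibling): p
After 3 (previousSibling): footer
After 4 (lastChild): h3
After 5 (parentNode): footer
After 6 (parentNode): div
After 7 (lastChild): button
After 8 (parentNode): div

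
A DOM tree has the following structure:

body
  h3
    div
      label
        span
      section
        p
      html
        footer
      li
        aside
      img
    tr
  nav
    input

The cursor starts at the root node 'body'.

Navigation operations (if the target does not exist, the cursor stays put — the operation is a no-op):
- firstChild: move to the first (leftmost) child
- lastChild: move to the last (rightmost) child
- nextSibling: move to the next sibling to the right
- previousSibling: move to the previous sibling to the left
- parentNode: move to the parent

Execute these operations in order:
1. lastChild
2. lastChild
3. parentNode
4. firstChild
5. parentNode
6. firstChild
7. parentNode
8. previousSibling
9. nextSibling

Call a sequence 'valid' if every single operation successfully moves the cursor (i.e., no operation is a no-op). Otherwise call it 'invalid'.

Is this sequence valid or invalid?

Answer: valid

Derivation:
After 1 (lastChild): nav
After 2 (lastChild): input
After 3 (parentNode): nav
After 4 (firstChild): input
After 5 (parentNode): nav
After 6 (firstChild): input
After 7 (parentNode): nav
After 8 (previousSibling): h3
After 9 (nextSibling): nav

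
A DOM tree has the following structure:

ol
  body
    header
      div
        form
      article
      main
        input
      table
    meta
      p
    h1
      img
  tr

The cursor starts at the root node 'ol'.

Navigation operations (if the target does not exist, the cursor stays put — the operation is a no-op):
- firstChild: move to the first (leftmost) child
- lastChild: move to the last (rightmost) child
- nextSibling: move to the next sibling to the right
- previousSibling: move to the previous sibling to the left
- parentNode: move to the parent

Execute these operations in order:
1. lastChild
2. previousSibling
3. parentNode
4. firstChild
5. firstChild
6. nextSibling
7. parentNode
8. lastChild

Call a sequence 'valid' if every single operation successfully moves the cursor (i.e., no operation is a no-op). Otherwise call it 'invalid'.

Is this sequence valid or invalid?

Answer: valid

Derivation:
After 1 (lastChild): tr
After 2 (previousSibling): body
After 3 (parentNode): ol
After 4 (firstChild): body
After 5 (firstChild): header
After 6 (nextSibling): meta
After 7 (parentNode): body
After 8 (lastChild): h1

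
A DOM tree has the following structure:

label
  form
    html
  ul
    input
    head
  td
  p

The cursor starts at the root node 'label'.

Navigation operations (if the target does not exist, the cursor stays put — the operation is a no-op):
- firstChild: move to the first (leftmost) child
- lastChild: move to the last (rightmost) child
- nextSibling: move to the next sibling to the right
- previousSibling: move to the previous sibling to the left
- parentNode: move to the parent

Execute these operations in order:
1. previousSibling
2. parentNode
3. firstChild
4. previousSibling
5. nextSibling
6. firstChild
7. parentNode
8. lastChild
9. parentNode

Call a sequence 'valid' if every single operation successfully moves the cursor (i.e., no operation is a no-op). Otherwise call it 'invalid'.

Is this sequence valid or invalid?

After 1 (previousSibling): label (no-op, stayed)
After 2 (parentNode): label (no-op, stayed)
After 3 (firstChild): form
After 4 (previousSibling): form (no-op, stayed)
After 5 (nextSibling): ul
After 6 (firstChild): input
After 7 (parentNode): ul
After 8 (lastChild): head
After 9 (parentNode): ul

Answer: invalid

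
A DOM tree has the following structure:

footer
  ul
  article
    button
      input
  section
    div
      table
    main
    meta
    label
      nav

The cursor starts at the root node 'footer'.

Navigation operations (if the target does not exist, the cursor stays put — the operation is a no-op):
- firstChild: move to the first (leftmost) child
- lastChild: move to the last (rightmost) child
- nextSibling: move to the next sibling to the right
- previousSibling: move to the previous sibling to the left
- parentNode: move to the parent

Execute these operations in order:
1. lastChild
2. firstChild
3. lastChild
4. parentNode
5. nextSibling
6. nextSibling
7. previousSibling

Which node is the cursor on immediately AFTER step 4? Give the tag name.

After 1 (lastChild): section
After 2 (firstChild): div
After 3 (lastChild): table
After 4 (parentNode): div

Answer: div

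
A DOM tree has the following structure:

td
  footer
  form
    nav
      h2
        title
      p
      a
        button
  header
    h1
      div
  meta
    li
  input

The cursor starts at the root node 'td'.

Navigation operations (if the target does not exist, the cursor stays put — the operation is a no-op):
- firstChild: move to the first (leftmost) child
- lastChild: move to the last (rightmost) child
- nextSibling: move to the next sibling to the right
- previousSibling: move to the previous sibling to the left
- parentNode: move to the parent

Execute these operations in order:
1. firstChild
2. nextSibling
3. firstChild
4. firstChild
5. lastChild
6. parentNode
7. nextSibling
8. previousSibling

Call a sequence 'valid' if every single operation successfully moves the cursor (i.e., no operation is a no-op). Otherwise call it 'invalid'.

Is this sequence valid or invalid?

Answer: valid

Derivation:
After 1 (firstChild): footer
After 2 (nextSibling): form
After 3 (firstChild): nav
After 4 (firstChild): h2
After 5 (lastChild): title
After 6 (parentNode): h2
After 7 (nextSibling): p
After 8 (previousSibling): h2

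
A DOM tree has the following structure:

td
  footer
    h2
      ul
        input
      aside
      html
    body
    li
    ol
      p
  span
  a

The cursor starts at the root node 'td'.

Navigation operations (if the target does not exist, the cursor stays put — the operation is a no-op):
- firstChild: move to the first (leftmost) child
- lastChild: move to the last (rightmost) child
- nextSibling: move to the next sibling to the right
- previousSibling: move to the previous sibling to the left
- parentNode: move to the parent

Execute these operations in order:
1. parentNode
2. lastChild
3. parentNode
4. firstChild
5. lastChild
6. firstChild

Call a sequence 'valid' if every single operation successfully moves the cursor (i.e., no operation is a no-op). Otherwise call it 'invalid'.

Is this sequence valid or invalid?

After 1 (parentNode): td (no-op, stayed)
After 2 (lastChild): a
After 3 (parentNode): td
After 4 (firstChild): footer
After 5 (lastChild): ol
After 6 (firstChild): p

Answer: invalid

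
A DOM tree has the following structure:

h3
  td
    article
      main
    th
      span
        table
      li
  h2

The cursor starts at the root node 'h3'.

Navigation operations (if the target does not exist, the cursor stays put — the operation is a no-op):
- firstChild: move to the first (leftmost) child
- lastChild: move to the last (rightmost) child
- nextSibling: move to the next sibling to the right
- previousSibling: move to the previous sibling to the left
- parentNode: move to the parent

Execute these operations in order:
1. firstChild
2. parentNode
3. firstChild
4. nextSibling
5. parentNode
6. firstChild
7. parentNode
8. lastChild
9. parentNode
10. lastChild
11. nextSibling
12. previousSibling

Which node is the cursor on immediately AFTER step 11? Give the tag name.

Answer: h2

Derivation:
After 1 (firstChild): td
After 2 (parentNode): h3
After 3 (firstChild): td
After 4 (nextSibling): h2
After 5 (parentNode): h3
After 6 (firstChild): td
After 7 (parentNode): h3
After 8 (lastChild): h2
After 9 (parentNode): h3
After 10 (lastChild): h2
After 11 (nextSibling): h2 (no-op, stayed)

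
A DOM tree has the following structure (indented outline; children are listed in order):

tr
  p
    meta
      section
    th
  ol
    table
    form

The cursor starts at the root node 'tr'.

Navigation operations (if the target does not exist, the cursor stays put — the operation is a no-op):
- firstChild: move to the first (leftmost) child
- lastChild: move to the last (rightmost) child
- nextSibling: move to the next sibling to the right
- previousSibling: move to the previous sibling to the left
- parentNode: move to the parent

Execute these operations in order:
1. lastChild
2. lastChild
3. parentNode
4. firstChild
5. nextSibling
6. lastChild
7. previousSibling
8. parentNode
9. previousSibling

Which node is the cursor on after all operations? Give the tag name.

After 1 (lastChild): ol
After 2 (lastChild): form
After 3 (parentNode): ol
After 4 (firstChild): table
After 5 (nextSibling): form
After 6 (lastChild): form (no-op, stayed)
After 7 (previousSibling): table
After 8 (parentNode): ol
After 9 (previousSibling): p

Answer: p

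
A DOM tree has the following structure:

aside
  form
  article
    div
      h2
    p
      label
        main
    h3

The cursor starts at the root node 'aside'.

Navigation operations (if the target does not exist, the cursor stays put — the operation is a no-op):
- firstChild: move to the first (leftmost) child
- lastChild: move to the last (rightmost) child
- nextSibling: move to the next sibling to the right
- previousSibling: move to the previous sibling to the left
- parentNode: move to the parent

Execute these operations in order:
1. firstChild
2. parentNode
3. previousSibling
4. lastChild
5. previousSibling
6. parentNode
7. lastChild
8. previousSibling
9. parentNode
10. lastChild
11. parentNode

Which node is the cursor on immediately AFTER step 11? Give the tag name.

After 1 (firstChild): form
After 2 (parentNode): aside
After 3 (previousSibling): aside (no-op, stayed)
After 4 (lastChild): article
After 5 (previousSibling): form
After 6 (parentNode): aside
After 7 (lastChild): article
After 8 (previousSibling): form
After 9 (parentNode): aside
After 10 (lastChild): article
After 11 (parentNode): aside

Answer: aside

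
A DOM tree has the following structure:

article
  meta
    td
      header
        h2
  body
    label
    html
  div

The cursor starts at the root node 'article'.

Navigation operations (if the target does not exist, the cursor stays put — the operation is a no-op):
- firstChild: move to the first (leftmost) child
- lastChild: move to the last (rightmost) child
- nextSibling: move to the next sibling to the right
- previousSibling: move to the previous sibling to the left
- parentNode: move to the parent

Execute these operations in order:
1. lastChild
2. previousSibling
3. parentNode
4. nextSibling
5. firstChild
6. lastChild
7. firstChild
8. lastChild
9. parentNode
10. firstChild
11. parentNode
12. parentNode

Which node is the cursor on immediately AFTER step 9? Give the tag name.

Answer: header

Derivation:
After 1 (lastChild): div
After 2 (previousSibling): body
After 3 (parentNode): article
After 4 (nextSibling): article (no-op, stayed)
After 5 (firstChild): meta
After 6 (lastChild): td
After 7 (firstChild): header
After 8 (lastChild): h2
After 9 (parentNode): header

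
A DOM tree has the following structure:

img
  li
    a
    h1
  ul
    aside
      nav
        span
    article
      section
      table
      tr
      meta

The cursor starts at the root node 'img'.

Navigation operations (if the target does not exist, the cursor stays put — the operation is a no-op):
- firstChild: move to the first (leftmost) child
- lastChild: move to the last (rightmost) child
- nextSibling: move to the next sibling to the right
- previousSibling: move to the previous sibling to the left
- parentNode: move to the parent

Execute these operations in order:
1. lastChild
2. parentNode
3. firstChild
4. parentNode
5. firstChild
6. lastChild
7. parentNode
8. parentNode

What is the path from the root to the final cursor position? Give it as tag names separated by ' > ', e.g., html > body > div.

Answer: img

Derivation:
After 1 (lastChild): ul
After 2 (parentNode): img
After 3 (firstChild): li
After 4 (parentNode): img
After 5 (firstChild): li
After 6 (lastChild): h1
After 7 (parentNode): li
After 8 (parentNode): img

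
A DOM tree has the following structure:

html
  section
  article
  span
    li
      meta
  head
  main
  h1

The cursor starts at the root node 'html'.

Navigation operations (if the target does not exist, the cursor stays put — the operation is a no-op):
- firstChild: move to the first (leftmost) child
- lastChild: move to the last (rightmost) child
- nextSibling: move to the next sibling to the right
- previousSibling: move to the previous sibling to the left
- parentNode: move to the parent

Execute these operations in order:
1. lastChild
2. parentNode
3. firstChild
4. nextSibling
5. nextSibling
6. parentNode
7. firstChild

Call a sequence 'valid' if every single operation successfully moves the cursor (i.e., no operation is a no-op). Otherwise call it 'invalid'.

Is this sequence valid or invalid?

After 1 (lastChild): h1
After 2 (parentNode): html
After 3 (firstChild): section
After 4 (nextSibling): article
After 5 (nextSibling): span
After 6 (parentNode): html
After 7 (firstChild): section

Answer: valid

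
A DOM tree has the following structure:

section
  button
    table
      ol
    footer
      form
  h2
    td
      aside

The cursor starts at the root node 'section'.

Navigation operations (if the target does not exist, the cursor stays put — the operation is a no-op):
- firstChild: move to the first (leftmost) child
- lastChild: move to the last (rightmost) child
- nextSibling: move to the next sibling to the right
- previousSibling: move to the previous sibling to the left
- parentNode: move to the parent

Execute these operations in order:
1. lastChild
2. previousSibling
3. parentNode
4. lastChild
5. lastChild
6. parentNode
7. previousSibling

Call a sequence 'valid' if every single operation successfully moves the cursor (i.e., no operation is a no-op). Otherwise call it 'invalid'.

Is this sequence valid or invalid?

Answer: valid

Derivation:
After 1 (lastChild): h2
After 2 (previousSibling): button
After 3 (parentNode): section
After 4 (lastChild): h2
After 5 (lastChild): td
After 6 (parentNode): h2
After 7 (previousSibling): button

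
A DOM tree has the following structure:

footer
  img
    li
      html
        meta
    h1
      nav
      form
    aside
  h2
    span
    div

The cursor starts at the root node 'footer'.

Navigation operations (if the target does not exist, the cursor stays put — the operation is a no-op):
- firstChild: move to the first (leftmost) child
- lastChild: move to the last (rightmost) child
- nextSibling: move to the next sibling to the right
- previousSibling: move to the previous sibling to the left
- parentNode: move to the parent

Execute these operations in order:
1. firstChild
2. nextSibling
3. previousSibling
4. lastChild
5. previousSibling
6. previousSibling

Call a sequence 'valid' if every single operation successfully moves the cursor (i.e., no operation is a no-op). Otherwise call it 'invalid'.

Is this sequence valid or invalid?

After 1 (firstChild): img
After 2 (nextSibling): h2
After 3 (previousSibling): img
After 4 (lastChild): aside
After 5 (previousSibling): h1
After 6 (previousSibling): li

Answer: valid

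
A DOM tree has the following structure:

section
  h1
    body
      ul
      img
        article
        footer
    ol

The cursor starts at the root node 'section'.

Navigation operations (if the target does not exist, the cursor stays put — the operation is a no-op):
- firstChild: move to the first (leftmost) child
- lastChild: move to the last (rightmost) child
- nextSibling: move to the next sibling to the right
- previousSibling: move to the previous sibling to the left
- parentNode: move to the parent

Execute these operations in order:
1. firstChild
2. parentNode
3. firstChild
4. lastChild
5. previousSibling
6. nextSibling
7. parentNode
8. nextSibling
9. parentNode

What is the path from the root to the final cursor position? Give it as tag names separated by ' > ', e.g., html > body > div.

Answer: section

Derivation:
After 1 (firstChild): h1
After 2 (parentNode): section
After 3 (firstChild): h1
After 4 (lastChild): ol
After 5 (previousSibling): body
After 6 (nextSibling): ol
After 7 (parentNode): h1
After 8 (nextSibling): h1 (no-op, stayed)
After 9 (parentNode): section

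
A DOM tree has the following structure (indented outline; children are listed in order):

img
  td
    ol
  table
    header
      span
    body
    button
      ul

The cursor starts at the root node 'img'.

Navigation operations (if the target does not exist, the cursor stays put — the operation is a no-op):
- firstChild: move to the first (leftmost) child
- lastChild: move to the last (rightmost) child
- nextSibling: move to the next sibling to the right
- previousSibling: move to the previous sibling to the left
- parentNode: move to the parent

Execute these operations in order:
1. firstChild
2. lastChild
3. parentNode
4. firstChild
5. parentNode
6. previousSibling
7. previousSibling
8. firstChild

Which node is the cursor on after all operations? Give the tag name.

Answer: ol

Derivation:
After 1 (firstChild): td
After 2 (lastChild): ol
After 3 (parentNode): td
After 4 (firstChild): ol
After 5 (parentNode): td
After 6 (previousSibling): td (no-op, stayed)
After 7 (previousSibling): td (no-op, stayed)
After 8 (firstChild): ol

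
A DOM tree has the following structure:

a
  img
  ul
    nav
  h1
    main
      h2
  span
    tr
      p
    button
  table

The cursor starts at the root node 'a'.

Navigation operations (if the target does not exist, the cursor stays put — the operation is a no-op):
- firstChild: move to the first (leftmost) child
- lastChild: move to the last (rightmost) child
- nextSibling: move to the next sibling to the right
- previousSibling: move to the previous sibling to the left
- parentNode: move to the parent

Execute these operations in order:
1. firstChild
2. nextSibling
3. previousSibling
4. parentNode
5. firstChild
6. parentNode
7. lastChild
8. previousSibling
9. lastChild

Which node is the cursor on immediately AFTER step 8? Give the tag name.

After 1 (firstChild): img
After 2 (nextSibling): ul
After 3 (previousSibling): img
After 4 (parentNode): a
After 5 (firstChild): img
After 6 (parentNode): a
After 7 (lastChild): table
After 8 (previousSibling): span

Answer: span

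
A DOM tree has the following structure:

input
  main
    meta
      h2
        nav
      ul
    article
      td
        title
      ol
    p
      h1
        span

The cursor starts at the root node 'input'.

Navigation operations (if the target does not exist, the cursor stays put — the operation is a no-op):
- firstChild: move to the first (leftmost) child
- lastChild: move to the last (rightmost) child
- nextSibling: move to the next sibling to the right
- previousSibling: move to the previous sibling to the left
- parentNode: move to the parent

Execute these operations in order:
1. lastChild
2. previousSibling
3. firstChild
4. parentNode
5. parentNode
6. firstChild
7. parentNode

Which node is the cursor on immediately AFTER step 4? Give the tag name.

Answer: main

Derivation:
After 1 (lastChild): main
After 2 (previousSibling): main (no-op, stayed)
After 3 (firstChild): meta
After 4 (parentNode): main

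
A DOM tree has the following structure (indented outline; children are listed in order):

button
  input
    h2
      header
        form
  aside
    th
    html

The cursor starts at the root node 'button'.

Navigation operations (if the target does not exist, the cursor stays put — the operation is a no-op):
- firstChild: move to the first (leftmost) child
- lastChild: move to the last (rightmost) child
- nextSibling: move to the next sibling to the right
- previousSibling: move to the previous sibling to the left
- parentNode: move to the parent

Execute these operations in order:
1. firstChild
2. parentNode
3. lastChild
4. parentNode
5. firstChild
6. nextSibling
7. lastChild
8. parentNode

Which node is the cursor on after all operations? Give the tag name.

After 1 (firstChild): input
After 2 (parentNode): button
After 3 (lastChild): aside
After 4 (parentNode): button
After 5 (firstChild): input
After 6 (nextSibling): aside
After 7 (lastChild): html
After 8 (parentNode): aside

Answer: aside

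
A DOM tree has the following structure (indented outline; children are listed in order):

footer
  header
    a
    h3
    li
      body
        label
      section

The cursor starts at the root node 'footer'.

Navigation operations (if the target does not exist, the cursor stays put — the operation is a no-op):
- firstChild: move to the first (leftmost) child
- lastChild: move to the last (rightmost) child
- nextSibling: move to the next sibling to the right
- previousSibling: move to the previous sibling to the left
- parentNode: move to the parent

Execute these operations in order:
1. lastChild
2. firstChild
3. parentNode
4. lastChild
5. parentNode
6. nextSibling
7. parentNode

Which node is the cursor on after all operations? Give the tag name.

After 1 (lastChild): header
After 2 (firstChild): a
After 3 (parentNode): header
After 4 (lastChild): li
After 5 (parentNode): header
After 6 (nextSibling): header (no-op, stayed)
After 7 (parentNode): footer

Answer: footer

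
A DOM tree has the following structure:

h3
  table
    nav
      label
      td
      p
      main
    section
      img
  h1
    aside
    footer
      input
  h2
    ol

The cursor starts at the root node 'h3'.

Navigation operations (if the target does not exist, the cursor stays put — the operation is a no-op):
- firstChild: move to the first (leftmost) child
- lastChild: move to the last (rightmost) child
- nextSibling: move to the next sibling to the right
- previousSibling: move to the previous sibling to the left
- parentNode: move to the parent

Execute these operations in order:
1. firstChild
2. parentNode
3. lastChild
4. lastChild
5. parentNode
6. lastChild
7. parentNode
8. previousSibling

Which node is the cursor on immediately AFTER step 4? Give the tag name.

After 1 (firstChild): table
After 2 (parentNode): h3
After 3 (lastChild): h2
After 4 (lastChild): ol

Answer: ol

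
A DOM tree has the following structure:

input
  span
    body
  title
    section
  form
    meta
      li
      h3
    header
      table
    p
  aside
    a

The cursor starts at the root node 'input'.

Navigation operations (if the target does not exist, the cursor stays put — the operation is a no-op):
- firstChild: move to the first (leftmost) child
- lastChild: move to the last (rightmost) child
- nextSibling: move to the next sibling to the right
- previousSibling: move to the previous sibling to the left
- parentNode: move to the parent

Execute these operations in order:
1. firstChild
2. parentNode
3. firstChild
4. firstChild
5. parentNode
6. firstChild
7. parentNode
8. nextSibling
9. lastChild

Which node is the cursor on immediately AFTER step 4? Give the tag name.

After 1 (firstChild): span
After 2 (parentNode): input
After 3 (firstChild): span
After 4 (firstChild): body

Answer: body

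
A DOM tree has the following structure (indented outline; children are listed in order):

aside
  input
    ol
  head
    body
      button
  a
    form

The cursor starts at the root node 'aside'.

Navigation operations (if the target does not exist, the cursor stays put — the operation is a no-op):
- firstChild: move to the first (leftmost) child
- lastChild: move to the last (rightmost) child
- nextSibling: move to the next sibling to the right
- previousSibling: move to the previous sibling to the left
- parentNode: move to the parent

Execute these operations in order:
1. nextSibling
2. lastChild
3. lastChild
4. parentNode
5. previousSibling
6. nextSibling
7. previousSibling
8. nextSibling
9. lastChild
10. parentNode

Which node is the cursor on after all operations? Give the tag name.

Answer: a

Derivation:
After 1 (nextSibling): aside (no-op, stayed)
After 2 (lastChild): a
After 3 (lastChild): form
After 4 (parentNode): a
After 5 (previousSibling): head
After 6 (nextSibling): a
After 7 (previousSibling): head
After 8 (nextSibling): a
After 9 (lastChild): form
After 10 (parentNode): a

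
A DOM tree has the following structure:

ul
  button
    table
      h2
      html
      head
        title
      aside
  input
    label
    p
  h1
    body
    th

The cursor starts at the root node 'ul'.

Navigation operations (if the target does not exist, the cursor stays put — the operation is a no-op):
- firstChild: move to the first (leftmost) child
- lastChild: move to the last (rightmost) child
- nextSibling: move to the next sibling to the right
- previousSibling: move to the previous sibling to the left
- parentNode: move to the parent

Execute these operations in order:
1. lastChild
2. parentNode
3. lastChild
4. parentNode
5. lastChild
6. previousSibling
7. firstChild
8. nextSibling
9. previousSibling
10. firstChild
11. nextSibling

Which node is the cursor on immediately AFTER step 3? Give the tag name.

Answer: h1

Derivation:
After 1 (lastChild): h1
After 2 (parentNode): ul
After 3 (lastChild): h1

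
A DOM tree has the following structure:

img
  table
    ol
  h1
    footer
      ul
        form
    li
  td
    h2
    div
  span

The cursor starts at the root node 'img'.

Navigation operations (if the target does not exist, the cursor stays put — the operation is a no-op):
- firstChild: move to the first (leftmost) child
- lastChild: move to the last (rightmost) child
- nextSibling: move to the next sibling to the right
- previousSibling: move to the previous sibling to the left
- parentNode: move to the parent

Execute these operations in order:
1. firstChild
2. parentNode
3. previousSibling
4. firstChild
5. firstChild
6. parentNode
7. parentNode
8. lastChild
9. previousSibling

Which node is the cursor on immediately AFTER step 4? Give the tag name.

After 1 (firstChild): table
After 2 (parentNode): img
After 3 (previousSibling): img (no-op, stayed)
After 4 (firstChild): table

Answer: table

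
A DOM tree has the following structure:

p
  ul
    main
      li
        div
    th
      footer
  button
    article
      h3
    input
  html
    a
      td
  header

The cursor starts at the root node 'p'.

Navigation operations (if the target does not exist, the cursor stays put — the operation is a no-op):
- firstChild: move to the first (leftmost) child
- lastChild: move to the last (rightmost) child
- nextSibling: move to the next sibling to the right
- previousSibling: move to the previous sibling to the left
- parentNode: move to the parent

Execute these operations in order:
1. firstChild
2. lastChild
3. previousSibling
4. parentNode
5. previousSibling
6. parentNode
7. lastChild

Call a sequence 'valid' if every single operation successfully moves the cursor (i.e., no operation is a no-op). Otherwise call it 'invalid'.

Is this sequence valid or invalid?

After 1 (firstChild): ul
After 2 (lastChild): th
After 3 (previousSibling): main
After 4 (parentNode): ul
After 5 (previousSibling): ul (no-op, stayed)
After 6 (parentNode): p
After 7 (lastChild): header

Answer: invalid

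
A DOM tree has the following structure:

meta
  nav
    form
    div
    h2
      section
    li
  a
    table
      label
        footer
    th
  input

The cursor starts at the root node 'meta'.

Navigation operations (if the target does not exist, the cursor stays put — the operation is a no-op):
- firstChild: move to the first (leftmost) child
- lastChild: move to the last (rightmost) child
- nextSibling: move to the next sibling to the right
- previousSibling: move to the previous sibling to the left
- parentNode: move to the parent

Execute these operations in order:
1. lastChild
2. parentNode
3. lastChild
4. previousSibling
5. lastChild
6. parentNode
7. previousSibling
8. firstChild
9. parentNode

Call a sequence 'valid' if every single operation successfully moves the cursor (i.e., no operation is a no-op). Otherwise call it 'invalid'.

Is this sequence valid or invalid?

Answer: valid

Derivation:
After 1 (lastChild): input
After 2 (parentNode): meta
After 3 (lastChild): input
After 4 (previousSibling): a
After 5 (lastChild): th
After 6 (parentNode): a
After 7 (previousSibling): nav
After 8 (firstChild): form
After 9 (parentNode): nav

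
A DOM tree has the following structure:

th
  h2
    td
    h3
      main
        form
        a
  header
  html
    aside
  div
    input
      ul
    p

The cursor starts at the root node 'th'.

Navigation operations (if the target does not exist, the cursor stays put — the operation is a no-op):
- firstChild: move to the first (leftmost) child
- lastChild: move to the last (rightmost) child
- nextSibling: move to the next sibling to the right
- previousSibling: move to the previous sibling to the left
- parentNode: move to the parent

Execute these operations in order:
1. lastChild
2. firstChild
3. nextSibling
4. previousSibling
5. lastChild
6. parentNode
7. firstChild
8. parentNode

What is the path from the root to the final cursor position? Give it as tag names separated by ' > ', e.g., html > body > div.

After 1 (lastChild): div
After 2 (firstChild): input
After 3 (nextSibling): p
After 4 (previousSibling): input
After 5 (lastChild): ul
After 6 (parentNode): input
After 7 (firstChild): ul
After 8 (parentNode): input

Answer: th > div > input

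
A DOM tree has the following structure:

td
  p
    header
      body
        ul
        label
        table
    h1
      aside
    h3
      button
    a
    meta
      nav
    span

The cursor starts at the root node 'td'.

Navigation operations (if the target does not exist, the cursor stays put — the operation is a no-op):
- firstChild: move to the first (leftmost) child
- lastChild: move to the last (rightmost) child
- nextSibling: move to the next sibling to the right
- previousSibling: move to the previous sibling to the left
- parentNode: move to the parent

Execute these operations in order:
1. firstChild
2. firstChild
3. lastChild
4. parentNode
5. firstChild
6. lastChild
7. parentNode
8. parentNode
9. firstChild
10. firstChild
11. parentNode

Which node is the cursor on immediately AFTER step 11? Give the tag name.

Answer: body

Derivation:
After 1 (firstChild): p
After 2 (firstChild): header
After 3 (lastChild): body
After 4 (parentNode): header
After 5 (firstChild): body
After 6 (lastChild): table
After 7 (parentNode): body
After 8 (parentNode): header
After 9 (firstChild): body
After 10 (firstChild): ul
After 11 (parentNode): body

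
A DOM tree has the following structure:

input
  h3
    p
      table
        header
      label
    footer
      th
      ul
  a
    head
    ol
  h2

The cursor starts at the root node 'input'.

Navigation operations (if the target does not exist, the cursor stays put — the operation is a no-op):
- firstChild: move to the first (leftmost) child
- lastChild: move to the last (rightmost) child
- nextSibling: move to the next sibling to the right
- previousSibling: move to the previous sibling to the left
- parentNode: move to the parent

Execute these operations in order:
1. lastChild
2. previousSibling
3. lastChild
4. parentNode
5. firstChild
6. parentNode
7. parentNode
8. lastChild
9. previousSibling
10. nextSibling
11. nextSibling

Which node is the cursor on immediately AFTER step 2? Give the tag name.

Answer: a

Derivation:
After 1 (lastChild): h2
After 2 (previousSibling): a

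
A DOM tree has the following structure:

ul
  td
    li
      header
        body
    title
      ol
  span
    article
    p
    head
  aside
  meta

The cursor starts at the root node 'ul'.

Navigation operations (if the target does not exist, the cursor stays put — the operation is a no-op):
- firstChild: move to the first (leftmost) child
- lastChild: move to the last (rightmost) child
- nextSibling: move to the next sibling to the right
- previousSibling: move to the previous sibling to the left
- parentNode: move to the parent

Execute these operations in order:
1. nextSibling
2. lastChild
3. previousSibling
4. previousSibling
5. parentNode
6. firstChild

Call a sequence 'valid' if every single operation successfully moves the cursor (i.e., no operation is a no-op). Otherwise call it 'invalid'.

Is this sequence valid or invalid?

After 1 (nextSibling): ul (no-op, stayed)
After 2 (lastChild): meta
After 3 (previousSibling): aside
After 4 (previousSibling): span
After 5 (parentNode): ul
After 6 (firstChild): td

Answer: invalid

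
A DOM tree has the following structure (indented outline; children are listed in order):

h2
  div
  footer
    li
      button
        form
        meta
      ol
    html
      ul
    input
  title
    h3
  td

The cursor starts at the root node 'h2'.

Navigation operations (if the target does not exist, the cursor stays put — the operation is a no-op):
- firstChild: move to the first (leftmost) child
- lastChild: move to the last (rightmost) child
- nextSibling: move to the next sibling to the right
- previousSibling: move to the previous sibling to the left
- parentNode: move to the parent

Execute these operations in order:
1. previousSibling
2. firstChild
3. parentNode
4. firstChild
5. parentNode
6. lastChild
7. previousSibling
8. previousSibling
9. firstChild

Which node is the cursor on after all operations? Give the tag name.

After 1 (previousSibling): h2 (no-op, stayed)
After 2 (firstChild): div
After 3 (parentNode): h2
After 4 (firstChild): div
After 5 (parentNode): h2
After 6 (lastChild): td
After 7 (previousSibling): title
After 8 (previousSibling): footer
After 9 (firstChild): li

Answer: li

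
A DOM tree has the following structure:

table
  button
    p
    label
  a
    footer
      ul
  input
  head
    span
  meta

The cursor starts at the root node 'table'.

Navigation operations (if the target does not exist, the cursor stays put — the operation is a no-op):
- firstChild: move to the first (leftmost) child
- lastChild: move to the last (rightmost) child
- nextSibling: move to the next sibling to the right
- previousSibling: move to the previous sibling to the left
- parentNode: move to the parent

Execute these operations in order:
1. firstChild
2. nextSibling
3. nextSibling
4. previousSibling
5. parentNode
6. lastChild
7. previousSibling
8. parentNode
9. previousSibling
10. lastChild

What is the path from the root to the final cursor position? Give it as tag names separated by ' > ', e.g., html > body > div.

After 1 (firstChild): button
After 2 (nextSibling): a
After 3 (nextSibling): input
After 4 (previousSibling): a
After 5 (parentNode): table
After 6 (lastChild): meta
After 7 (previousSibling): head
After 8 (parentNode): table
After 9 (previousSibling): table (no-op, stayed)
After 10 (lastChild): meta

Answer: table > meta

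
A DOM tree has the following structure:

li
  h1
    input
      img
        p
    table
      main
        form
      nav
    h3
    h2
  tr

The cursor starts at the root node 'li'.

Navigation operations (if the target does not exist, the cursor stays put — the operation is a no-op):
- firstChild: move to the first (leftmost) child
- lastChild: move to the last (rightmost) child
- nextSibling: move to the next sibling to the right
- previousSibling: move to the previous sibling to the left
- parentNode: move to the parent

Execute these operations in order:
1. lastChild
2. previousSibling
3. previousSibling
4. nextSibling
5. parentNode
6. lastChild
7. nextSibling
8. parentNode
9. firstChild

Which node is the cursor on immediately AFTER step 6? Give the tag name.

After 1 (lastChild): tr
After 2 (previousSibling): h1
After 3 (previousSibling): h1 (no-op, stayed)
After 4 (nextSibling): tr
After 5 (parentNode): li
After 6 (lastChild): tr

Answer: tr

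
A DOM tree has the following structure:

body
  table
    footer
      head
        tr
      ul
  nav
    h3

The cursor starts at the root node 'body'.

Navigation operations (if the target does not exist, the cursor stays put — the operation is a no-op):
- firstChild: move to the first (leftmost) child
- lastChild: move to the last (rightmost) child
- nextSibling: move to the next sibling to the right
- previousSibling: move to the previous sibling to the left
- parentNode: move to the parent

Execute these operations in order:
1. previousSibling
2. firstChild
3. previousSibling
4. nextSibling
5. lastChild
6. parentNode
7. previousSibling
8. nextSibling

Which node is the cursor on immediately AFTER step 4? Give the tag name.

After 1 (previousSibling): body (no-op, stayed)
After 2 (firstChild): table
After 3 (previousSibling): table (no-op, stayed)
After 4 (nextSibling): nav

Answer: nav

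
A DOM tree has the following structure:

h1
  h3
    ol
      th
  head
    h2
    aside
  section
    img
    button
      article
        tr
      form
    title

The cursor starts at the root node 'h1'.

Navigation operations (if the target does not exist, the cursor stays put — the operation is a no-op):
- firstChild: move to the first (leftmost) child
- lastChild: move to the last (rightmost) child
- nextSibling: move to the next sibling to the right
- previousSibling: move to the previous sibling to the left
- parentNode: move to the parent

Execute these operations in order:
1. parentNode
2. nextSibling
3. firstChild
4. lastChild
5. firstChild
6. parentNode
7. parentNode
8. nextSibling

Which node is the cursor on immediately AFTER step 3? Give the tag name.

Answer: h3

Derivation:
After 1 (parentNode): h1 (no-op, stayed)
After 2 (nextSibling): h1 (no-op, stayed)
After 3 (firstChild): h3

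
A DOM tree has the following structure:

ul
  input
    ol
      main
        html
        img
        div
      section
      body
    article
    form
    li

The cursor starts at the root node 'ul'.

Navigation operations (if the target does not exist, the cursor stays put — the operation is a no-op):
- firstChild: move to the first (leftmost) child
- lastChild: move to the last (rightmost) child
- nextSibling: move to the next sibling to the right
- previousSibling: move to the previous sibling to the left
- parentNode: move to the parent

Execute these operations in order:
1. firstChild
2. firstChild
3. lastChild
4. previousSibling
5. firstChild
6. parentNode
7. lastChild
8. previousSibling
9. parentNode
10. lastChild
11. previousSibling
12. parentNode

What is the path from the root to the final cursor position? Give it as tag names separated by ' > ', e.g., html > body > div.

Answer: ul > input > ol

Derivation:
After 1 (firstChild): input
After 2 (firstChild): ol
After 3 (lastChild): body
After 4 (previousSibling): section
After 5 (firstChild): section (no-op, stayed)
After 6 (parentNode): ol
After 7 (lastChild): body
After 8 (previousSibling): section
After 9 (parentNode): ol
After 10 (lastChild): body
After 11 (previousSibling): section
After 12 (parentNode): ol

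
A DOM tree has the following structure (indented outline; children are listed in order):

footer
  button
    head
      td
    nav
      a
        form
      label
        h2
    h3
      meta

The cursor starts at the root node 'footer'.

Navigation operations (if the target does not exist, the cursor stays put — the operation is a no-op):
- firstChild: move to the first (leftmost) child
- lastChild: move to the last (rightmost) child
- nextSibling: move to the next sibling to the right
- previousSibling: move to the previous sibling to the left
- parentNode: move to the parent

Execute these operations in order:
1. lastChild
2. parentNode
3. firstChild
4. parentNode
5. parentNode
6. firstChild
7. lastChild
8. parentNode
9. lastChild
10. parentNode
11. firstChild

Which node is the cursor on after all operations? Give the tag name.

After 1 (lastChild): button
After 2 (parentNode): footer
After 3 (firstChild): button
After 4 (parentNode): footer
After 5 (parentNode): footer (no-op, stayed)
After 6 (firstChild): button
After 7 (lastChild): h3
After 8 (parentNode): button
After 9 (lastChild): h3
After 10 (parentNode): button
After 11 (firstChild): head

Answer: head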